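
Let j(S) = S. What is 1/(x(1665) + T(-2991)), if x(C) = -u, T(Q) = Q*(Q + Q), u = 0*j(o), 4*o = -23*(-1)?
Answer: 1/17892162 ≈ 5.5890e-8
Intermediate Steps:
o = 23/4 (o = (-23*(-1))/4 = (1/4)*23 = 23/4 ≈ 5.7500)
u = 0 (u = 0*(23/4) = 0)
T(Q) = 2*Q**2 (T(Q) = Q*(2*Q) = 2*Q**2)
x(C) = 0 (x(C) = -1*0 = 0)
1/(x(1665) + T(-2991)) = 1/(0 + 2*(-2991)**2) = 1/(0 + 2*8946081) = 1/(0 + 17892162) = 1/17892162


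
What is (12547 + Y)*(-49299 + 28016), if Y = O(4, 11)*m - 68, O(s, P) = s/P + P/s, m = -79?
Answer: -11455638599/44 ≈ -2.6036e+8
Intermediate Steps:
O(s, P) = P/s + s/P
Y = -13815/44 (Y = (11/4 + 4/11)*(-79) - 68 = (137/44)*(-79) - 68 = -10823/44 - 68 = -13815/44 ≈ -313.98)
(12547 + Y)*(-49299 + 28016) = (12547 - 13815/44)*(-49299 + 28016) = (538253/44)*(-21283) = -11455638599/44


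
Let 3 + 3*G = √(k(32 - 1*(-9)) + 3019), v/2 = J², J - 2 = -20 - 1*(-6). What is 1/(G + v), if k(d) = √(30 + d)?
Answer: 1/(287 + √(3019 + √71)/3) ≈ 0.0032750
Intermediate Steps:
J = -12 (J = 2 + (-20 - 1*(-6)) = 2 + (-20 + 6) = 2 - 14 = -12)
v = 288 (v = 2*(-12)² = 2*144 = 288)
G = -1 + √(3019 + √71)/3 (G = -1 + √(√(30 + (32 - 1*(-9))) + 3019)/3 = -1 + √(√(30 + (32 + 9)) + 3019)/3 = -1 + √(√(30 + 41) + 3019)/3 = -1 + √(√71 + 3019)/3 = -1 + √(3019 + √71)/3 ≈ 17.341)
1/(G + v) = 1/((-1 + √(3019 + √71)/3) + 288) = 1/(287 + √(3019 + √71)/3)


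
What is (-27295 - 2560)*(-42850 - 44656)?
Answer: 2612491630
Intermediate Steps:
(-27295 - 2560)*(-42850 - 44656) = -29855*(-87506) = 2612491630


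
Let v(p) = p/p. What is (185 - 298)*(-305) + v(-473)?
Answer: 34466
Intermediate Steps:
v(p) = 1
(185 - 298)*(-305) + v(-473) = (185 - 298)*(-305) + 1 = -113*(-305) + 1 = 34465 + 1 = 34466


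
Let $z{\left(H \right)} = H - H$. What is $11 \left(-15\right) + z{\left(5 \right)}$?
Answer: $-165$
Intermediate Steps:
$z{\left(H \right)} = 0$
$11 \left(-15\right) + z{\left(5 \right)} = 11 \left(-15\right) + 0 = -165 + 0 = -165$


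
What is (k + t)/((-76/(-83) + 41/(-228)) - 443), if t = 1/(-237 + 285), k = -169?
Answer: 12791047/33477628 ≈ 0.38208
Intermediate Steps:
t = 1/48 ≈ 0.020833
(k + t)/((-76/(-83) + 41/(-228)) - 443) = (-169 + 1/48)/((-76/(-83) + 41/(-228)) - 443) = -8111/(48*((-76*(-1/83) + 41*(-1/228)) - 443)) = -8111/(48*((76/83 - 41/228) - 443)) = -8111/(48*(13925/18924 - 443)) = -8111/(48*(-8369407/18924)) = -8111/48*(-18924/8369407) = 12791047/33477628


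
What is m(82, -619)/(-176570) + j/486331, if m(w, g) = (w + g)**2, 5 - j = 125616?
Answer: -162421918409/85871464670 ≈ -1.8915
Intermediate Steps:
j = -125611 (j = 5 - 1*125616 = 5 - 125616 = -125611)
m(w, g) = (g + w)**2
m(82, -619)/(-176570) + j/486331 = (-619 + 82)**2/(-176570) - 125611/486331 = (-537)**2*(-1/176570) - 125611*1/486331 = 288369*(-1/176570) - 125611/486331 = -288369/176570 - 125611/486331 = -162421918409/85871464670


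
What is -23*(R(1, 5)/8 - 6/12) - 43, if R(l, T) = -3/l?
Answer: -183/8 ≈ -22.875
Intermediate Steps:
-23*(R(1, 5)/8 - 6/12) - 43 = -23*(-3/1/8 - 6/12) - 43 = -23*(-3*1*(⅛) - 6*1/12) - 43 = -23*(-3*⅛ - ½) - 43 = -23*(-3/8 - ½) - 43 = -23*(-7/8) - 43 = 161/8 - 43 = -183/8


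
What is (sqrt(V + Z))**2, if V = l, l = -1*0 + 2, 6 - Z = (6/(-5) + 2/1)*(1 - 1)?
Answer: 8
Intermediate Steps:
Z = 6 (Z = 6 - (6/(-5) + 2/1)*(1 - 1) = 6 - (6*(-1/5) + 2*1)*0 = 6 - (-6/5 + 2)*0 = 6 - 4*0/5 = 6 - 1*0 = 6 + 0 = 6)
l = 2 (l = 0 + 2 = 2)
V = 2
(sqrt(V + Z))**2 = (sqrt(2 + 6))**2 = (sqrt(8))**2 = (2*sqrt(2))**2 = 8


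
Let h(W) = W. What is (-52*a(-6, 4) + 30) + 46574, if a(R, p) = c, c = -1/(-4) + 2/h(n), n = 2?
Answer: 46539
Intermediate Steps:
c = 5/4 (c = -1/(-4) + 2/2 = -1*(-¼) + 2*(½) = ¼ + 1 = 5/4 ≈ 1.2500)
a(R, p) = 5/4
(-52*a(-6, 4) + 30) + 46574 = (-52*5/4 + 30) + 46574 = (-65 + 30) + 46574 = -35 + 46574 = 46539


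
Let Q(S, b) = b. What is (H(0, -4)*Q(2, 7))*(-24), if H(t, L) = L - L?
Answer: 0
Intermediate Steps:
H(t, L) = 0
(H(0, -4)*Q(2, 7))*(-24) = (0*7)*(-24) = 0*(-24) = 0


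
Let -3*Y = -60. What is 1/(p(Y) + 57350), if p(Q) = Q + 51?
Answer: 1/57421 ≈ 1.7415e-5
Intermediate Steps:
Y = 20 (Y = -⅓*(-60) = 20)
p(Q) = 51 + Q
1/(p(Y) + 57350) = 1/((51 + 20) + 57350) = 1/(71 + 57350) = 1/57421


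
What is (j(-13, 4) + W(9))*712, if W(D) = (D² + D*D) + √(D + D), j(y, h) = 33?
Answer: 138840 + 2136*√2 ≈ 1.4186e+5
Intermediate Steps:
W(D) = 2*D² + √2*√D (W(D) = (D² + D²) + √(2*D) = 2*D² + √2*√D)
(j(-13, 4) + W(9))*712 = (33 + (2*9² + √2*√9))*712 = (33 + (2*81 + √2*3))*712 = (33 + (162 + 3*√2))*712 = (195 + 3*√2)*712 = 138840 + 2136*√2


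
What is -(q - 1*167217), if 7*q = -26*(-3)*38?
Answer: 1167555/7 ≈ 1.6679e+5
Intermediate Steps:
q = 2964/7 (q = (-26*(-3)*38)/7 = (78*38)/7 = (1/7)*2964 = 2964/7 ≈ 423.43)
-(q - 1*167217) = -(2964/7 - 1*167217) = -(2964/7 - 167217) = -1*(-1167555/7) = 1167555/7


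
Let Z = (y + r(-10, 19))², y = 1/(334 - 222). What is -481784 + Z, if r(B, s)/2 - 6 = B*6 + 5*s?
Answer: -5959134271/12544 ≈ -4.7506e+5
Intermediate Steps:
y = 1/112 ≈ 0.0089286
r(B, s) = 12 + 10*s + 12*B (r(B, s) = 12 + 2*(B*6 + 5*s) = 12 + 2*(6*B + 5*s) = 12 + 2*(5*s + 6*B) = 12 + (10*s + 12*B) = 12 + 10*s + 12*B)
Z = 84364225/12544 (Z = (1/112 + (12 + 10*19 + 12*(-10)))² = (1/112 + (12 + 190 - 120))² = (1/112 + 82)² = (9185/112)² = 84364225/12544 ≈ 6725.5)
-481784 + Z = -481784 + 84364225/12544 = -5959134271/12544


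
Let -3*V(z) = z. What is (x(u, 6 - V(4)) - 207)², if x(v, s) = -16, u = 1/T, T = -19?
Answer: 49729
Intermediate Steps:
V(z) = -z/3
u = -1/19 (u = 1/(-19) = -1/19 ≈ -0.052632)
(x(u, 6 - V(4)) - 207)² = (-16 - 207)² = (-223)² = 49729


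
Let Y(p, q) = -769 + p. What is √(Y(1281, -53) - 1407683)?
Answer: I*√1407171 ≈ 1186.2*I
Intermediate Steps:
√(Y(1281, -53) - 1407683) = √((-769 + 1281) - 1407683) = √(512 - 1407683) = √(-1407171) = I*√1407171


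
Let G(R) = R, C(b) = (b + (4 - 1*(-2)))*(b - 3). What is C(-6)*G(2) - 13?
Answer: -13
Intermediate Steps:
C(b) = (-3 + b)*(6 + b) (C(b) = (b + (4 + 2))*(-3 + b) = (b + 6)*(-3 + b) = (6 + b)*(-3 + b) = (-3 + b)*(6 + b))
C(-6)*G(2) - 13 = (-18 + (-6)² + 3*(-6))*2 - 13 = (-18 + 36 - 18)*2 - 13 = 0*2 - 13 = 0 - 13 = -13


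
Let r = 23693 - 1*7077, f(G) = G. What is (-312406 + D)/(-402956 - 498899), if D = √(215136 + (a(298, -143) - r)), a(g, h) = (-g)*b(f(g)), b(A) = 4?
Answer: 312406/901855 - 4*√12333/901855 ≈ 0.34591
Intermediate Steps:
r = 16616 (r = 23693 - 7077 = 16616)
a(g, h) = -4*g (a(g, h) = -g*4 = -4*g)
D = 4*√12333 (D = √(215136 + (-4*298 - 1*16616)) = √(215136 + (-1192 - 16616)) = √(215136 - 17808) = √197328 = 4*√12333 ≈ 444.22)
(-312406 + D)/(-402956 - 498899) = (-312406 + 4*√12333)/(-402956 - 498899) = (-312406 + 4*√12333)/(-901855) = (-312406 + 4*√12333)*(-1/901855) = 312406/901855 - 4*√12333/901855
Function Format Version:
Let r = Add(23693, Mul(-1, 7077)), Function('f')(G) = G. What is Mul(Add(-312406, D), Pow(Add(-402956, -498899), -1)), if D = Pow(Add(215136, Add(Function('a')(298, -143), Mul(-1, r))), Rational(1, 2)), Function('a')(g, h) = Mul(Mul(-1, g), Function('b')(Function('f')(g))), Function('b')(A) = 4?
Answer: Add(Rational(312406, 901855), Mul(Rational(-4, 901855), Pow(12333, Rational(1, 2)))) ≈ 0.34591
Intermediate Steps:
r = 16616 (r = Add(23693, -7077) = 16616)
Function('a')(g, h) = Mul(-4, g) (Function('a')(g, h) = Mul(Mul(-1, g), 4) = Mul(-4, g))
D = Mul(4, Pow(12333, Rational(1, 2))) (D = Pow(Add(215136, Add(Mul(-4, 298), Mul(-1, 16616))), Rational(1, 2)) = Pow(Add(215136, Add(-1192, -16616)), Rational(1, 2)) = Pow(Add(215136, -17808), Rational(1, 2)) = Pow(197328, Rational(1, 2)) = Mul(4, Pow(12333, Rational(1, 2))) ≈ 444.22)
Mul(Add(-312406, D), Pow(Add(-402956, -498899), -1)) = Mul(Add(-312406, Mul(4, Pow(12333, Rational(1, 2)))), Pow(Add(-402956, -498899), -1)) = Mul(Add(-312406, Mul(4, Pow(12333, Rational(1, 2)))), Pow(-901855, -1)) = Mul(Add(-312406, Mul(4, Pow(12333, Rational(1, 2)))), Rational(-1, 901855)) = Add(Rational(312406, 901855), Mul(Rational(-4, 901855), Pow(12333, Rational(1, 2))))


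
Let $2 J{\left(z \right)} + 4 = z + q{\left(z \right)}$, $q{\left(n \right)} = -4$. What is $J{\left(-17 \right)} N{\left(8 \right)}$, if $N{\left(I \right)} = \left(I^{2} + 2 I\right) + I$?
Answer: $-1100$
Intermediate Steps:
$N{\left(I \right)} = I^{2} + 3 I$
$J{\left(z \right)} = -4 + \frac{z}{2}$ ($J{\left(z \right)} = -2 + \frac{z - 4}{2} = -2 + \frac{-4 + z}{2} = -2 + \left(-2 + \frac{z}{2}\right) = -4 + \frac{z}{2}$)
$J{\left(-17 \right)} N{\left(8 \right)} = \left(-4 + \frac{1}{2} \left(-17\right)\right) 8 \left(3 + 8\right) = \left(-4 - \frac{17}{2}\right) 8 \cdot 11 = \left(- \frac{25}{2}\right) 88 = -1100$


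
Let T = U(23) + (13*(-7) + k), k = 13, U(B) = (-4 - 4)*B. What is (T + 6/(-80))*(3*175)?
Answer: -1100715/8 ≈ -1.3759e+5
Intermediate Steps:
U(B) = -8*B
T = -262 (T = -8*23 + (13*(-7) + 13) = -184 + (-91 + 13) = -184 - 78 = -262)
(T + 6/(-80))*(3*175) = (-262 + 6/(-80))*(3*175) = (-262 + 6*(-1/80))*525 = (-262 - 3/40)*525 = -10483/40*525 = -1100715/8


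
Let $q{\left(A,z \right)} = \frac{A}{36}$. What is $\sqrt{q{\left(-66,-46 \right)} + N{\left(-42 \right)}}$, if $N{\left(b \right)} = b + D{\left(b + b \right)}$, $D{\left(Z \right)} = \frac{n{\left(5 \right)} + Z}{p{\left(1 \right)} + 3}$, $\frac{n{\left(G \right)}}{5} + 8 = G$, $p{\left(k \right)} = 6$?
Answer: $\frac{i \sqrt{1974}}{6} \approx 7.405 i$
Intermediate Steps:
$n{\left(G \right)} = -40 + 5 G$
$q{\left(A,z \right)} = \frac{A}{36}$ ($q{\left(A,z \right)} = A \frac{1}{36} = \frac{A}{36}$)
$D{\left(Z \right)} = - \frac{5}{3} + \frac{Z}{9}$ ($D{\left(Z \right)} = \frac{\left(-40 + 5 \cdot 5\right) + Z}{6 + 3} = \frac{\left(-40 + 25\right) + Z}{9} = \left(-15 + Z\right) \frac{1}{9} = - \frac{5}{3} + \frac{Z}{9}$)
$N{\left(b \right)} = - \frac{5}{3} + \frac{11 b}{9}$ ($N{\left(b \right)} = b + \left(- \frac{5}{3} + \frac{b + b}{9}\right) = b + \left(- \frac{5}{3} + \frac{2 b}{9}\right) = - \frac{5}{3} + \frac{11 b}{9}$)
$\sqrt{q{\left(-66,-46 \right)} + N{\left(-42 \right)}} = \sqrt{\frac{1}{36} \left(-66\right) + \left(- \frac{5}{3} + \frac{11}{9} \left(-42\right)\right)} = \sqrt{- \frac{11}{6} - 53} = \sqrt{- \frac{329}{6}} = \frac{i \sqrt{1974}}{6}$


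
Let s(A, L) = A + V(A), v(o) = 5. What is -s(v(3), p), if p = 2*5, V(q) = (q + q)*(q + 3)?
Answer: -85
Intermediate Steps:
V(q) = 2*q*(3 + q) (V(q) = (2*q)*(3 + q) = 2*q*(3 + q))
p = 10
s(A, L) = A + 2*A*(3 + A)
-s(v(3), p) = -5*(7 + 2*5) = -5*(7 + 10) = -5*17 = -1*85 = -85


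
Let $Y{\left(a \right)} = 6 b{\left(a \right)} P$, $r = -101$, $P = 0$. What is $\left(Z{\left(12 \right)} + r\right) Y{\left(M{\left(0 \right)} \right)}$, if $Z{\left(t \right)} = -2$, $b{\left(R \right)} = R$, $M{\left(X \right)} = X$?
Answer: $0$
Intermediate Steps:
$Y{\left(a \right)} = 0$ ($Y{\left(a \right)} = 6 a 0 = 0$)
$\left(Z{\left(12 \right)} + r\right) Y{\left(M{\left(0 \right)} \right)} = \left(-2 - 101\right) 0 = \left(-103\right) 0 = 0$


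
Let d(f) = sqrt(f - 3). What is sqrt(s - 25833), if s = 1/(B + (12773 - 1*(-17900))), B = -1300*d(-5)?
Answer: 2*sqrt(2)*sqrt((-99046951 + 8395725*I*sqrt(2))/(30673 - 2600*I*sqrt(2))) ≈ 1.1985e-8 + 160.73*I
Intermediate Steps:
d(f) = sqrt(-3 + f)
B = -2600*I*sqrt(2) (B = -1300*sqrt(-3 - 5) = -2600*I*sqrt(2) ≈ -3677.0*I)
s = 1/(30673 - 2600*I*sqrt(2)) (s = 1/(-2600*I*sqrt(2) + (12773 - 1*(-17900))) = 1/(-2600*I*sqrt(2) + (12773 + 17900)) = 1/(-2600*I*sqrt(2) + 30673) = 1/(30673 - 2600*I*sqrt(2)) ≈ 3.214e-5 + 3.8528e-6*I)
sqrt(s - 25833) = sqrt((30673/954352929 + 2600*I*sqrt(2)/954352929) - 25833) = sqrt(-24653799184184/954352929 + 2600*I*sqrt(2)/954352929)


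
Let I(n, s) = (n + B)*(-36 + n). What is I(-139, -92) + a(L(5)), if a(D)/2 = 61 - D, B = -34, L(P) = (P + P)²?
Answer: 30197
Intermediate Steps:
L(P) = 4*P² (L(P) = (2*P)² = 4*P²)
I(n, s) = (-36 + n)*(-34 + n) (I(n, s) = (n - 34)*(-36 + n) = (-34 + n)*(-36 + n) = (-36 + n)*(-34 + n))
a(D) = 122 - 2*D (a(D) = 2*(61 - D) = 122 - 2*D)
I(-139, -92) + a(L(5)) = (1224 + (-139)² - 70*(-139)) + (122 - 8*5²) = (1224 + 19321 + 9730) + (122 - 8*25) = 30275 + (122 - 2*100) = 30275 + (122 - 200) = 30275 - 78 = 30197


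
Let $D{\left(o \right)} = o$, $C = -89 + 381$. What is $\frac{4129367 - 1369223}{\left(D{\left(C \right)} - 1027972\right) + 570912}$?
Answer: $- \frac{57503}{9516} \approx -6.0428$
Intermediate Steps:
$C = 292$
$\frac{4129367 - 1369223}{\left(D{\left(C \right)} - 1027972\right) + 570912} = \frac{4129367 - 1369223}{\left(292 - 1027972\right) + 570912} = \frac{2760144}{\left(292 - 1027972\right) + 570912} = \frac{2760144}{-1027680 + 570912} = \frac{2760144}{-456768} = 2760144 \left(- \frac{1}{456768}\right) = - \frac{57503}{9516}$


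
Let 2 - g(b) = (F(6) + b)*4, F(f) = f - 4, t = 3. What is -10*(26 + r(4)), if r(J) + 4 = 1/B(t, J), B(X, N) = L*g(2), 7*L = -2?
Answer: -445/2 ≈ -222.50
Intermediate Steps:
F(f) = -4 + f
g(b) = -6 - 4*b (g(b) = 2 - ((-4 + 6) + b)*4 = 2 - (2 + b)*4 = 2 - (8 + 4*b) = 2 + (-8 - 4*b) = -6 - 4*b)
L = -2/7 (L = (1/7)*(-2) = -2/7 ≈ -0.28571)
B(X, N) = 4 (B(X, N) = -2*(-6 - 4*2)/7 = -2*(-6 - 8)/7 = -2/7*(-14) = 4)
r(J) = -15/4 (r(J) = -4 + 1/4 = -15/4)
-10*(26 + r(4)) = -10*(26 - 15/4) = -10*89/4 = -445/2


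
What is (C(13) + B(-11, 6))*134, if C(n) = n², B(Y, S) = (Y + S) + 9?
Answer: 23182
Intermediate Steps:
B(Y, S) = 9 + S + Y (B(Y, S) = (S + Y) + 9 = 9 + S + Y)
(C(13) + B(-11, 6))*134 = (13² + (9 + 6 - 11))*134 = (169 + 4)*134 = 173*134 = 23182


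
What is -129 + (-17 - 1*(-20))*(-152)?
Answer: -585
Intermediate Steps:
-129 + (-17 - 1*(-20))*(-152) = -129 + (-17 + 20)*(-152) = -129 + 3*(-152) = -129 - 456 = -585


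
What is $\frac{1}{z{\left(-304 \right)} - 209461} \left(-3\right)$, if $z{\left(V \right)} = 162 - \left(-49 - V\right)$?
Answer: $\frac{3}{209554} \approx 1.4316 \cdot 10^{-5}$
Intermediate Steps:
$z{\left(V \right)} = 211 + V$ ($z{\left(V \right)} = 162 + \left(49 + V\right) = 211 + V$)
$\frac{1}{z{\left(-304 \right)} - 209461} \left(-3\right) = \frac{1}{\left(211 - 304\right) - 209461} \left(-3\right) = \frac{1}{-93 - 209461} \left(-3\right) = \frac{1}{-209554} \left(-3\right) = \left(- \frac{1}{209554}\right) \left(-3\right) = \frac{3}{209554}$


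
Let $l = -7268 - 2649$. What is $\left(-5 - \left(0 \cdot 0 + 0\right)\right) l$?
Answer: $49585$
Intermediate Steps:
$l = -9917$
$\left(-5 - \left(0 \cdot 0 + 0\right)\right) l = \left(-5 - \left(0 \cdot 0 + 0\right)\right) \left(-9917\right) = \left(-5 - \left(0 + 0\right)\right) \left(-9917\right) = \left(-5 - 0\right) \left(-9917\right) = \left(-5 + 0\right) \left(-9917\right) = \left(-5\right) \left(-9917\right) = 49585$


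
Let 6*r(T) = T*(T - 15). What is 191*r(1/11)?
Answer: -15662/363 ≈ -43.146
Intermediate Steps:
r(T) = T*(-15 + T)/6 (r(T) = (T*(T - 15))/6 = (T*(-15 + T))/6 = T*(-15 + T)/6)
191*r(1/11) = 191*((⅙)*(-15 + 1/11)/11) = 191*((⅙)*(1/11)*(-15 + 1/11)) = 191*((⅙)*(1/11)*(-164/11)) = 191*(-82/363) = -15662/363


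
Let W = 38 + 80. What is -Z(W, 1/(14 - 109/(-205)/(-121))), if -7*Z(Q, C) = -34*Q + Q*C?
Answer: -198554706/347161 ≈ -571.94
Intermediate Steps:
W = 118
Z(Q, C) = 34*Q/7 - C*Q/7 (Z(Q, C) = -(-34*Q + Q*C)/7 = -(-34*Q + C*Q)/7 = 34*Q/7 - C*Q/7)
-Z(W, 1/(14 - 109/(-205)/(-121))) = -118*(34 - 1/(14 - 109/(-205)/(-121)))/7 = -118*(34 - 1/(14 - 109*(-1/205)*(-1/121)))/7 = -118*(34 - 1/(14 + (109/205)*(-1/121)))/7 = -118*(34 - 1/(14 - 109/24805))/7 = -118*(34 - 1/347161/24805)/7 = -118*(34 - 1*24805/347161)/7 = -118*(34 - 24805/347161)/7 = -118*11778669/(7*347161) = -1*198554706/347161 = -198554706/347161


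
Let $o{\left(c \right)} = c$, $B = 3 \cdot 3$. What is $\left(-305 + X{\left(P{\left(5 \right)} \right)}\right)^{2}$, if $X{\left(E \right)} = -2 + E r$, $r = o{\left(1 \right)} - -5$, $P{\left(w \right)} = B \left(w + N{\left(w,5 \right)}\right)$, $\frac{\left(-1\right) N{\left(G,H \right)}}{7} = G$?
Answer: $3713329$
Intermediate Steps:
$N{\left(G,H \right)} = - 7 G$
$B = 9$
$P{\left(w \right)} = - 54 w$ ($P{\left(w \right)} = 9 \left(w - 7 w\right) = 9 \left(- 6 w\right) = - 54 w$)
$r = 6$ ($r = 1 - -5 = 1 + 5 = 6$)
$X{\left(E \right)} = -2 + 6 E$ ($X{\left(E \right)} = -2 + E 6 = -2 + 6 E$)
$\left(-305 + X{\left(P{\left(5 \right)} \right)}\right)^{2} = \left(-305 + \left(-2 + 6 \left(\left(-54\right) 5\right)\right)\right)^{2} = \left(-305 + \left(-2 + 6 \left(-270\right)\right)\right)^{2} = \left(-305 - 1622\right)^{2} = \left(-1927\right)^{2} = 3713329$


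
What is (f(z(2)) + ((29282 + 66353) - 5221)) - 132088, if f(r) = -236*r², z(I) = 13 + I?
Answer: -94774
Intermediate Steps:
(f(z(2)) + ((29282 + 66353) - 5221)) - 132088 = (-236*(13 + 2)² + ((29282 + 66353) - 5221)) - 132088 = (-236*15² + (95635 - 5221)) - 132088 = (-236*225 + 90414) - 132088 = (-53100 + 90414) - 132088 = 37314 - 132088 = -94774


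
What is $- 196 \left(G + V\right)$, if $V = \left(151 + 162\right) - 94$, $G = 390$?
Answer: $-119364$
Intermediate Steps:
$V = 219$ ($V = 313 - 94 = 219$)
$- 196 \left(G + V\right) = - 196 \left(390 + 219\right) = \left(-196\right) 609 = -119364$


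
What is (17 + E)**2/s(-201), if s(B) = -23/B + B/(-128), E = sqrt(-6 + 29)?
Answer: 8027136/43345 + 874752*sqrt(23)/43345 ≈ 281.98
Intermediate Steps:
E = sqrt(23) ≈ 4.7958
s(B) = -23/B - B/128 (s(B) = -23/B + B*(-1/128) = -23/B - B/128)
(17 + E)**2/s(-201) = (17 + sqrt(23))**2/(-23/(-201) - 1/128*(-201)) = (17 + sqrt(23))**2/(-23*(-1/201) + 201/128) = (17 + sqrt(23))**2/(23/201 + 201/128) = (17 + sqrt(23))**2/(43345/25728) = (17 + sqrt(23))**2*(25728/43345) = 25728*(17 + sqrt(23))**2/43345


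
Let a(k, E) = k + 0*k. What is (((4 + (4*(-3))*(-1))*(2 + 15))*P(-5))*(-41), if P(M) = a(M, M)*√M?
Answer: 55760*I*√5 ≈ 1.2468e+5*I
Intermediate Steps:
a(k, E) = k (a(k, E) = k + 0 = k)
P(M) = M^(3/2) (P(M) = M*√M = M^(3/2))
(((4 + (4*(-3))*(-1))*(2 + 15))*P(-5))*(-41) = (((4 + (4*(-3))*(-1))*(2 + 15))*(-5)^(3/2))*(-41) = (((4 - 12*(-1))*17)*(-5*I*√5))*(-41) = (((4 + 12)*17)*(-5*I*√5))*(-41) = ((16*17)*(-5*I*√5))*(-41) = (272*(-5*I*√5))*(-41) = -1360*I*√5*(-41) = 55760*I*√5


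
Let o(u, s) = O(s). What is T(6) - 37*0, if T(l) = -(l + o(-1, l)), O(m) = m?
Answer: -12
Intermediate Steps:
o(u, s) = s
T(l) = -2*l (T(l) = -(l + l) = -2*l)
T(6) - 37*0 = -2*6 - 37*0 = -12 + 0 = -12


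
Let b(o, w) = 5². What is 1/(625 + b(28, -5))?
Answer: 1/650 ≈ 0.0015385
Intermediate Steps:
b(o, w) = 25
1/(625 + b(28, -5)) = 1/(625 + 25) = 1/650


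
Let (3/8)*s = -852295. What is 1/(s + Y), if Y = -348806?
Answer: -3/7864778 ≈ -3.8145e-7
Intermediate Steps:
s = -6818360/3 (s = (8/3)*(-852295) = -6818360/3 ≈ -2.2728e+6)
1/(s + Y) = 1/(-6818360/3 - 348806) = 1/(-7864778/3) = -3/7864778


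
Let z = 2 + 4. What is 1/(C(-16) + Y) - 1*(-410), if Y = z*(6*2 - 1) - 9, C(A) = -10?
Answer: 19271/47 ≈ 410.02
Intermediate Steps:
z = 6
Y = 57 (Y = 6*(6*2 - 1) - 9 = 6*(12 - 1) - 9 = 6*11 - 9 = 66 - 9 = 57)
1/(C(-16) + Y) - 1*(-410) = 1/(-10 + 57) - 1*(-410) = 1/47 + 410 = 19271/47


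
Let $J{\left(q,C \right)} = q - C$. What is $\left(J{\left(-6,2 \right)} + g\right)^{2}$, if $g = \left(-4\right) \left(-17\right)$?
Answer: $3600$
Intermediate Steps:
$g = 68$
$\left(J{\left(-6,2 \right)} + g\right)^{2} = \left(\left(-6 - 2\right) + 68\right)^{2} = \left(-8 + 68\right)^{2} = 60^{2} = 3600$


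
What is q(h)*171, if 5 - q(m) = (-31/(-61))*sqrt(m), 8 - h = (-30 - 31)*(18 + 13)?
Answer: 855 - 15903*sqrt(211)/61 ≈ -2932.0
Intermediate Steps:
h = 1899 (h = 8 - (-30 - 31)*(18 + 13) = 8 - (-61)*31 = 8 - 1*(-1891) = 8 + 1891 = 1899)
q(m) = 5 - 31*sqrt(m)/61 (q(m) = 5 - (-31/(-61))*sqrt(m) = 5 - (-31*(-1/61))*sqrt(m) = 5 - 31*sqrt(m)/61)
q(h)*171 = (5 - 93*sqrt(211)/61)*171 = 855 - 15903*sqrt(211)/61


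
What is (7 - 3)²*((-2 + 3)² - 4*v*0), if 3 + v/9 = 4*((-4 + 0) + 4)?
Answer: 16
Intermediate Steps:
v = -27 (v = -27 + 9*(4*((-4 + 0) + 4)) = -27 + 9*(4*(-4 + 4)) = -27 + 9*(4*0) = -27 + 9*0 = -27 + 0 = -27)
(7 - 3)²*((-2 + 3)² - 4*v*0) = (7 - 3)²*((-2 + 3)² - 4*(-27)*0) = 4²*(1² + 108*0) = 16*(1 + 0) = 16*1 = 16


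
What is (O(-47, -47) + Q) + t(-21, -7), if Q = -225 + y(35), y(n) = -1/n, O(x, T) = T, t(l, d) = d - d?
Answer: -9521/35 ≈ -272.03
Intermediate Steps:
t(l, d) = 0
Q = -7876/35 (Q = -225 - 1/35 = -7876/35 ≈ -225.03)
(O(-47, -47) + Q) + t(-21, -7) = (-47 - 7876/35) + 0 = -9521/35 + 0 = -9521/35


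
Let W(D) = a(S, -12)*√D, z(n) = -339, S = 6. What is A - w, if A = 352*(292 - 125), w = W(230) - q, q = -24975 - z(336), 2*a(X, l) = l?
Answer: 34148 + 6*√230 ≈ 34239.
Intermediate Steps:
a(X, l) = l/2
W(D) = -6*√D (W(D) = ((½)*(-12))*√D = -6*√D)
q = -24636 (q = -24975 - 1*(-339) = -24975 + 339 = -24636)
w = 24636 - 6*√230 (w = -6*√230 - 1*(-24636) = -6*√230 + 24636 = 24636 - 6*√230 ≈ 24545.)
A = 58784 (A = 352*167 = 58784)
A - w = 58784 - (24636 - 6*√230) = 58784 + (-24636 + 6*√230) = 34148 + 6*√230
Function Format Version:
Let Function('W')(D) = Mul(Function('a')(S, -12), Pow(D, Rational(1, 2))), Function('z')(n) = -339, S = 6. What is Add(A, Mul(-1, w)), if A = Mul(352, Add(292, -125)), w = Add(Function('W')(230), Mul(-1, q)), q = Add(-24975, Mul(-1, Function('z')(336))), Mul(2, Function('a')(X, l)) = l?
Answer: Add(34148, Mul(6, Pow(230, Rational(1, 2)))) ≈ 34239.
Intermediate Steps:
Function('a')(X, l) = Mul(Rational(1, 2), l)
Function('W')(D) = Mul(-6, Pow(D, Rational(1, 2))) (Function('W')(D) = Mul(Mul(Rational(1, 2), -12), Pow(D, Rational(1, 2))) = Mul(-6, Pow(D, Rational(1, 2))))
q = -24636 (q = Add(-24975, Mul(-1, -339)) = Add(-24975, 339) = -24636)
w = Add(24636, Mul(-6, Pow(230, Rational(1, 2)))) (w = Add(Mul(-6, Pow(230, Rational(1, 2))), Mul(-1, -24636)) = Add(Mul(-6, Pow(230, Rational(1, 2))), 24636) = Add(24636, Mul(-6, Pow(230, Rational(1, 2)))) ≈ 24545.)
A = 58784 (A = Mul(352, 167) = 58784)
Add(A, Mul(-1, w)) = Add(58784, Mul(-1, Add(24636, Mul(-6, Pow(230, Rational(1, 2)))))) = Add(58784, Add(-24636, Mul(6, Pow(230, Rational(1, 2))))) = Add(34148, Mul(6, Pow(230, Rational(1, 2))))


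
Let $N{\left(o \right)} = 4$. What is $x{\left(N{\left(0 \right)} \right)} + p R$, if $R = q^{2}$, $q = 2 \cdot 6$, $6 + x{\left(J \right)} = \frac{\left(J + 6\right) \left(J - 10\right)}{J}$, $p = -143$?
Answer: $-20613$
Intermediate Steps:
$x{\left(J \right)} = -6 + \frac{\left(-10 + J\right) \left(6 + J\right)}{J}$ ($x{\left(J \right)} = -6 + \frac{\left(J + 6\right) \left(J - 10\right)}{J} = -6 + \frac{\left(6 + J\right) \left(-10 + J\right)}{J} = -6 + \frac{\left(-10 + J\right) \left(6 + J\right)}{J}$)
$q = 12$
$R = 144$ ($R = 12^{2} = 144$)
$x{\left(N{\left(0 \right)} \right)} + p R = \left(-10 + 4 - \frac{60}{4}\right) - 20592 = \left(-10 + 4 - 15\right) - 20592 = -21 - 20592 = -20613$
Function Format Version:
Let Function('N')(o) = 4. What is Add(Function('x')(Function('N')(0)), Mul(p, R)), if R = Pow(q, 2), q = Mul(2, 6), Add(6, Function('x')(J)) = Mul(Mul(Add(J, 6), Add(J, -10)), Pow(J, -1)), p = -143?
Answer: -20613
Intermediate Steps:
Function('x')(J) = Add(-6, Mul(Pow(J, -1), Add(-10, J), Add(6, J))) (Function('x')(J) = Add(-6, Mul(Mul(Add(J, 6), Add(J, -10)), Pow(J, -1))) = Add(-6, Mul(Mul(Add(6, J), Add(-10, J)), Pow(J, -1))) = Add(-6, Mul(Mul(Add(-10, J), Add(6, J)), Pow(J, -1))) = Add(-6, Mul(Pow(J, -1), Add(-10, J), Add(6, J))))
q = 12
R = 144 (R = Pow(12, 2) = 144)
Add(Function('x')(Function('N')(0)), Mul(p, R)) = Add(Add(-10, 4, Mul(-60, Pow(4, -1))), Mul(-143, 144)) = Add(Add(-10, 4, Mul(-60, Rational(1, 4))), -20592) = Add(Add(-10, 4, -15), -20592) = Add(-21, -20592) = -20613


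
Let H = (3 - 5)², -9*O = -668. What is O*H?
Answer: 2672/9 ≈ 296.89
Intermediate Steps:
O = 668/9 (O = -⅑*(-668) = 668/9 ≈ 74.222)
H = 4 (H = (-2)² = 4)
O*H = (668/9)*4 = 2672/9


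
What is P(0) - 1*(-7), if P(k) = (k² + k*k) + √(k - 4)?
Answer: 7 + 2*I ≈ 7.0 + 2.0*I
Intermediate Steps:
P(k) = √(-4 + k) + 2*k² (P(k) = (k² + k²) + √(-4 + k) = 2*k² + √(-4 + k) = √(-4 + k) + 2*k²)
P(0) - 1*(-7) = (√(-4 + 0) + 2*0²) - 1*(-7) = (√(-4) + 2*0) + 7 = (2*I + 0) + 7 = 2*I + 7 = 7 + 2*I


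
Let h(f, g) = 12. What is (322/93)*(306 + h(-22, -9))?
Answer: 34132/31 ≈ 1101.0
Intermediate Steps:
(322/93)*(306 + h(-22, -9)) = (322/93)*(306 + 12) = (322*(1/93))*318 = (322/93)*318 = 34132/31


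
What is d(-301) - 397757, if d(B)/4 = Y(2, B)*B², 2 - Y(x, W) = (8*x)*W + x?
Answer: 1744939907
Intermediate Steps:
Y(x, W) = 2 - x - 8*W*x (Y(x, W) = 2 - ((8*x)*W + x) = 2 - (8*W*x + x) = 2 - (x + 8*W*x) = 2 + (-x - 8*W*x) = 2 - x - 8*W*x)
d(B) = -64*B³ (d(B) = 4*((2 - 1*2 - 8*B*2)*B²) = 4*((2 - 2 - 16*B)*B²) = 4*((-16*B)*B²) = 4*(-16*B³) = -64*B³)
d(-301) - 397757 = -64*(-301)³ - 397757 = -64*(-27270901) - 397757 = 1745337664 - 397757 = 1744939907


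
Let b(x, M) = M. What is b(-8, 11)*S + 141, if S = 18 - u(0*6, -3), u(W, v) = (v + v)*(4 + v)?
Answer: 405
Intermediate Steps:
u(W, v) = 2*v*(4 + v) (u(W, v) = (2*v)*(4 + v) = 2*v*(4 + v))
S = 24 (S = 18 - 2*(-3)*(4 - 3) = 18 - 2*(-3) = 18 - 1*(-6) = 18 + 6 = 24)
b(-8, 11)*S + 141 = 11*24 + 141 = 264 + 141 = 405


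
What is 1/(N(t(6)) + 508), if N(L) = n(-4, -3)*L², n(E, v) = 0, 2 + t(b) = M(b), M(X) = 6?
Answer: 1/508 ≈ 0.0019685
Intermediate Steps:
t(b) = 4 (t(b) = -2 + 6 = 4)
N(L) = 0 (N(L) = 0*L² = 0)
1/(N(t(6)) + 508) = 1/(0 + 508) = 1/508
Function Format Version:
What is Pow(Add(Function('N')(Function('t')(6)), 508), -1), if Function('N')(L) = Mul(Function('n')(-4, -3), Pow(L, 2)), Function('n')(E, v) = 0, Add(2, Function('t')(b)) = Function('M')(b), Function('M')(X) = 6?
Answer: Rational(1, 508) ≈ 0.0019685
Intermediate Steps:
Function('t')(b) = 4 (Function('t')(b) = Add(-2, 6) = 4)
Function('N')(L) = 0 (Function('N')(L) = Mul(0, Pow(L, 2)) = 0)
Pow(Add(Function('N')(Function('t')(6)), 508), -1) = Pow(Add(0, 508), -1) = Pow(508, -1) = Rational(1, 508)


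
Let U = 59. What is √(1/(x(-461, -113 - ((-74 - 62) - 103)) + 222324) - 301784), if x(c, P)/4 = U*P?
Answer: I*√4793404542582585/126030 ≈ 549.35*I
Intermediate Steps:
x(c, P) = 236*P (x(c, P) = 4*(59*P) = 236*P)
√(1/(x(-461, -113 - ((-74 - 62) - 103)) + 222324) - 301784) = √(1/(236*(-113 - ((-74 - 62) - 103)) + 222324) - 301784) = √(1/(236*(-113 - (-136 - 103)) + 222324) - 301784) = √(1/(236*(-113 - 1*(-239)) + 222324) - 301784) = √(1/(236*(-113 + 239) + 222324) - 301784) = √(1/(236*126 + 222324) - 301784) = √(1/(29736 + 222324) - 301784) = √(1/252060 - 301784) = √(-76067675039/252060) = I*√4793404542582585/126030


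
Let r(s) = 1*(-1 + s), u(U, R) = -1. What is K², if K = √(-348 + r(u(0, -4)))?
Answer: -350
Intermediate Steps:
r(s) = -1 + s
K = 5*I*√14 (K = √(-348 + (-1 - 1)) = √(-348 - 2) = √(-350) = 5*I*√14 ≈ 18.708*I)
K² = (5*I*√14)² = -350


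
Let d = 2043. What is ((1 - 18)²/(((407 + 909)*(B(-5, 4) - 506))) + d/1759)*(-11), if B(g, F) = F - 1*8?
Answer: -886905107/69445320 ≈ -12.771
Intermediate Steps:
B(g, F) = -8 + F (B(g, F) = F - 8 = -8 + F)
((1 - 18)²/(((407 + 909)*(B(-5, 4) - 506))) + d/1759)*(-11) = ((1 - 18)²/(((407 + 909)*((-8 + 4) - 506))) + 2043/1759)*(-11) = ((-17)²/((1316*(-4 - 506))) + 2043*(1/1759))*(-11) = (289/((1316*(-510))) + 2043/1759)*(-11) = (289/(-671160) + 2043/1759)*(-11) = (289*(-1/671160) + 2043/1759)*(-11) = (-17/39480 + 2043/1759)*(-11) = (80627737/69445320)*(-11) = -886905107/69445320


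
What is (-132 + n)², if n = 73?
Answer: 3481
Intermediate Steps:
(-132 + n)² = (-132 + 73)² = (-59)² = 3481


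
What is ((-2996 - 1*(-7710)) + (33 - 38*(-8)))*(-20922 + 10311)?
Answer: -53596161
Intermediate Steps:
((-2996 - 1*(-7710)) + (33 - 38*(-8)))*(-20922 + 10311) = ((-2996 + 7710) + (33 + 304))*(-10611) = (4714 + 337)*(-10611) = 5051*(-10611) = -53596161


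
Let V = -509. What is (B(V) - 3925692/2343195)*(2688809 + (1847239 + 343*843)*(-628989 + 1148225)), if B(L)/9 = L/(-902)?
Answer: 7208096967246045821/1909270 ≈ 3.7753e+12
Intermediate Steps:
B(L) = -9*L/902 (B(L) = 9*(L/(-902)) = 9*(L*(-1/902)) = 9*(-L/902) = -9*L/902)
(B(V) - 3925692/2343195)*(2688809 + (1847239 + 343*843)*(-628989 + 1148225)) = (-9/902*(-509) - 3925692/2343195)*(2688809 + (1847239 + 343*843)*(-628989 + 1148225)) = (4581/902 - 3925692*1/2343195)*(2688809 + (1847239 + 289149)*519236) = (4581/902 - 145396/86785)*(2688809 + 2136388*519236) = 266414893*(2688809 + 1109289559568)/78280070 = (266414893/78280070)*1109292248377 = 7208096967246045821/1909270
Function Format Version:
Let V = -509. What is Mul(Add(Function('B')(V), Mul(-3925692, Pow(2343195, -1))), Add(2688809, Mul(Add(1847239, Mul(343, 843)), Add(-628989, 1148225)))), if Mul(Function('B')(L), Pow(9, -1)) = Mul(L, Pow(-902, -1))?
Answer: Rational(7208096967246045821, 1909270) ≈ 3.7753e+12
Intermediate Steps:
Function('B')(L) = Mul(Rational(-9, 902), L) (Function('B')(L) = Mul(9, Mul(L, Pow(-902, -1))) = Mul(9, Mul(L, Rational(-1, 902))) = Mul(9, Mul(Rational(-1, 902), L)) = Mul(Rational(-9, 902), L))
Mul(Add(Function('B')(V), Mul(-3925692, Pow(2343195, -1))), Add(2688809, Mul(Add(1847239, Mul(343, 843)), Add(-628989, 1148225)))) = Mul(Add(Mul(Rational(-9, 902), -509), Mul(-3925692, Pow(2343195, -1))), Add(2688809, Mul(Add(1847239, Mul(343, 843)), Add(-628989, 1148225)))) = Mul(Add(Rational(4581, 902), Mul(-3925692, Rational(1, 2343195))), Add(2688809, Mul(Add(1847239, 289149), 519236))) = Mul(Add(Rational(4581, 902), Rational(-145396, 86785)), Add(2688809, Mul(2136388, 519236))) = Mul(Rational(266414893, 78280070), Add(2688809, 1109289559568)) = Mul(Rational(266414893, 78280070), 1109292248377) = Rational(7208096967246045821, 1909270)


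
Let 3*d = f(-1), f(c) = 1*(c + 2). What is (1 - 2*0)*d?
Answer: ⅓ ≈ 0.33333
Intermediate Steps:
f(c) = 2 + c (f(c) = 1*(2 + c) = 2 + c)
d = ⅓ (d = (2 - 1)/3 = (⅓)*1 = ⅓ ≈ 0.33333)
(1 - 2*0)*d = (1 - 2*0)*(⅓) = (1 + 0)*(⅓) = 1*(⅓) = ⅓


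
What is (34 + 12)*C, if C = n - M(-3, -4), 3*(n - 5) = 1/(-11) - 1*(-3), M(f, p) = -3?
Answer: 13616/33 ≈ 412.61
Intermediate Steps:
n = 197/33 (n = 5 + (1/(-11) - 1*(-3))/3 = 5 + (-1/11 + 3)/3 = 5 + (⅓)*(32/11) = 5 + 32/33 = 197/33 ≈ 5.9697)
C = 296/33 (C = 197/33 - 1*(-3) = 197/33 + 3 = 296/33 ≈ 8.9697)
(34 + 12)*C = (34 + 12)*(296/33) = 46*(296/33) = 13616/33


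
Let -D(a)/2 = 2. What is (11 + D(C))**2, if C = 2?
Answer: 49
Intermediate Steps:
D(a) = -4 (D(a) = -2*2 = -4)
(11 + D(C))**2 = (11 - 4)**2 = 7**2 = 49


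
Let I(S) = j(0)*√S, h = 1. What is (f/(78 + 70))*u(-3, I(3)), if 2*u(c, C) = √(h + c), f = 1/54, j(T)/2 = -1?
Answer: I*√2/15984 ≈ 8.8477e-5*I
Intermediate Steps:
j(T) = -2 (j(T) = 2*(-1) = -2)
I(S) = -2*√S
f = 1/54 ≈ 0.018519
u(c, C) = √(1 + c)/2
(f/(78 + 70))*u(-3, I(3)) = ((1/54)/(78 + 70))*(√(1 - 3)/2) = ((1/54)/148)*(√(-2)/2) = ((1/148)*(1/54))*((I*√2)/2) = (I*√2/2)/7992 = I*√2/15984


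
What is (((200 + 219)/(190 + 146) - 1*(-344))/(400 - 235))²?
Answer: 13456696009/3073593600 ≈ 4.3782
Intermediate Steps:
(((200 + 219)/(190 + 146) - 1*(-344))/(400 - 235))² = ((419/336 + 344)/165)² = ((419*(1/336) + 344)*(1/165))² = ((419/336 + 344)*(1/165))² = ((116003/336)*(1/165))² = (116003/55440)² = 13456696009/3073593600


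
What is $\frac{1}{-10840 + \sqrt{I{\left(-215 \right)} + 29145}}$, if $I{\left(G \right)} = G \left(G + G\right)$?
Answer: $- \frac{2168}{23476801} - \frac{\sqrt{121595}}{117384005} \approx -9.5317 \cdot 10^{-5}$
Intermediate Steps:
$I{\left(G \right)} = 2 G^{2}$ ($I{\left(G \right)} = G 2 G = 2 G^{2}$)
$\frac{1}{-10840 + \sqrt{I{\left(-215 \right)} + 29145}} = \frac{1}{-10840 + \sqrt{2 \left(-215\right)^{2} + 29145}} = \frac{1}{-10840 + \sqrt{2 \cdot 46225 + 29145}} = \frac{1}{-10840 + \sqrt{92450 + 29145}} = \frac{1}{-10840 + \sqrt{121595}}$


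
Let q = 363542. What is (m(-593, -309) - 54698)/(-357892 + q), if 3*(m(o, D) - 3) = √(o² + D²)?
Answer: -10939/1130 + √447130/16950 ≈ -9.6411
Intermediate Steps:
m(o, D) = 3 + √(D² + o²)/3 (m(o, D) = 3 + √(o² + D²)/3 = 3 + √(D² + o²)/3)
(m(-593, -309) - 54698)/(-357892 + q) = ((3 + √((-309)² + (-593)²)/3) - 54698)/(-357892 + 363542) = ((3 + √(95481 + 351649)/3) - 54698)/5650 = ((3 + √447130/3) - 54698)*(1/5650) = (-54695 + √447130/3)*(1/5650) = -10939/1130 + √447130/16950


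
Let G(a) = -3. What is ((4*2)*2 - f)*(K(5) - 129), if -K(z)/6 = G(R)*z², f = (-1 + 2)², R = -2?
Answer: 4815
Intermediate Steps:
f = 1 (f = 1² = 1)
K(z) = 18*z² (K(z) = -(-18)*z² = 18*z²)
((4*2)*2 - f)*(K(5) - 129) = ((4*2)*2 - 1*1)*(18*5² - 129) = (8*2 - 1)*(18*25 - 129) = (16 - 1)*(450 - 129) = 15*321 = 4815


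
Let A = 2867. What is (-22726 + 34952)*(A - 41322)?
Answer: -470150830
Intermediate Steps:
(-22726 + 34952)*(A - 41322) = (-22726 + 34952)*(2867 - 41322) = 12226*(-38455) = -470150830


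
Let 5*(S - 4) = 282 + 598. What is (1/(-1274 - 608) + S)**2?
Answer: 114757660081/3541924 ≈ 32400.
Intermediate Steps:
S = 180 (S = 4 + (282 + 598)/5 = 4 + (1/5)*880 = 4 + 176 = 180)
(1/(-1274 - 608) + S)**2 = (1/(-1274 - 608) + 180)**2 = (1/(-1882) + 180)**2 = (-1/1882 + 180)**2 = (338759/1882)**2 = 114757660081/3541924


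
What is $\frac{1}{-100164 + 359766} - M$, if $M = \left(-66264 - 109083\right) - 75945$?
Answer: $\frac{65235905785}{259602} \approx 2.5129 \cdot 10^{5}$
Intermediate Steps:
$M = -251292$ ($M = -175347 - 75945 = -251292$)
$\frac{1}{-100164 + 359766} - M = \frac{1}{-100164 + 359766} - -251292 = \frac{1}{259602} + 251292 = \frac{65235905785}{259602}$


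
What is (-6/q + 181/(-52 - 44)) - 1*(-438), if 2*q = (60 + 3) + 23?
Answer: 1799705/4128 ≈ 435.98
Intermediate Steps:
q = 43 (q = ((60 + 3) + 23)/2 = (63 + 23)/2 = (1/2)*86 = 43)
(-6/q + 181/(-52 - 44)) - 1*(-438) = (-6/43 + 181/(-52 - 44)) - 1*(-438) = (-6*1/43 + 181/(-96)) + 438 = (-6/43 + 181*(-1/96)) + 438 = (-6/43 - 181/96) + 438 = -8359/4128 + 438 = 1799705/4128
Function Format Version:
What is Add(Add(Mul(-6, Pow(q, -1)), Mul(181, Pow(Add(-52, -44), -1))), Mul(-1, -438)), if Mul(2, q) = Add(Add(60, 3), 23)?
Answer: Rational(1799705, 4128) ≈ 435.98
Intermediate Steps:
q = 43 (q = Mul(Rational(1, 2), Add(Add(60, 3), 23)) = Mul(Rational(1, 2), Add(63, 23)) = Mul(Rational(1, 2), 86) = 43)
Add(Add(Mul(-6, Pow(q, -1)), Mul(181, Pow(Add(-52, -44), -1))), Mul(-1, -438)) = Add(Add(Mul(-6, Pow(43, -1)), Mul(181, Pow(Add(-52, -44), -1))), Mul(-1, -438)) = Add(Add(Mul(-6, Rational(1, 43)), Mul(181, Pow(-96, -1))), 438) = Add(Add(Rational(-6, 43), Mul(181, Rational(-1, 96))), 438) = Add(Add(Rational(-6, 43), Rational(-181, 96)), 438) = Add(Rational(-8359, 4128), 438) = Rational(1799705, 4128)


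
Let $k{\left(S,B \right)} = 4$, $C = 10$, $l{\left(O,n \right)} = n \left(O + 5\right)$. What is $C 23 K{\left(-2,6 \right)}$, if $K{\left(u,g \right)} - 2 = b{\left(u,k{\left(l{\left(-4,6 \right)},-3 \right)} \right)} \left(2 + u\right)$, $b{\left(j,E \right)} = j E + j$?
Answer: $460$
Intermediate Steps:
$l{\left(O,n \right)} = n \left(5 + O\right)$
$b{\left(j,E \right)} = j + E j$ ($b{\left(j,E \right)} = E j + j = j + E j$)
$K{\left(u,g \right)} = 2 + 5 u \left(2 + u\right)$ ($K{\left(u,g \right)} = 2 + u \left(1 + 4\right) \left(2 + u\right) = 2 + u 5 \left(2 + u\right) = 2 + 5 u \left(2 + u\right)$)
$C 23 K{\left(-2,6 \right)} = 10 \cdot 23 \left(2 + 5 \left(-2\right)^{2} + 10 \left(-2\right)\right) = 230 \left(2 + 5 \cdot 4 - 20\right) = 230 \left(2 + 20 - 20\right) = 230 \cdot 2 = 460$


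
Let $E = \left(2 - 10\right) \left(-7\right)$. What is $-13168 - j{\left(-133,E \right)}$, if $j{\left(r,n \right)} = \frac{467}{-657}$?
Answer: $- \frac{8650909}{657} \approx -13167.0$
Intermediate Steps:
$E = 56$ ($E = \left(-8\right) \left(-7\right) = 56$)
$j{\left(r,n \right)} = - \frac{467}{657}$ ($j{\left(r,n \right)} = 467 \left(- \frac{1}{657}\right) = - \frac{467}{657}$)
$-13168 - j{\left(-133,E \right)} = -13168 - - \frac{467}{657} = -13168 + \frac{467}{657} = - \frac{8650909}{657}$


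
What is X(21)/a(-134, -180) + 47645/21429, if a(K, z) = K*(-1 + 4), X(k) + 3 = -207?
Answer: 3942230/1435743 ≈ 2.7458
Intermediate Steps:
X(k) = -210 (X(k) = -3 - 207 = -210)
a(K, z) = 3*K (a(K, z) = K*3 = 3*K)
X(21)/a(-134, -180) + 47645/21429 = -210/(3*(-134)) + 47645/21429 = -210/(-402) + 47645*(1/21429) = -210*(-1/402) + 47645/21429 = 35/67 + 47645/21429 = 3942230/1435743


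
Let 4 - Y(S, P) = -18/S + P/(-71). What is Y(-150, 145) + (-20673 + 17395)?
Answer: -5807938/1775 ≈ -3272.1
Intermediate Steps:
Y(S, P) = 4 + 18/S + P/71 (Y(S, P) = 4 - (-18/S + P/(-71)) = 4 - (-18/S + P*(-1/71)) = 4 - (-18/S - P/71) = 4 + (18/S + P/71) = 4 + 18/S + P/71)
Y(-150, 145) + (-20673 + 17395) = (4 + 18/(-150) + (1/71)*145) + (-20673 + 17395) = (4 + 18*(-1/150) + 145/71) - 3278 = (4 - 3/25 + 145/71) - 3278 = 10512/1775 - 3278 = -5807938/1775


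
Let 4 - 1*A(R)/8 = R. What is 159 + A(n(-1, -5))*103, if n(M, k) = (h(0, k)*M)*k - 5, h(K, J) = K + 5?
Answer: -13025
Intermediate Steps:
h(K, J) = 5 + K
n(M, k) = -5 + 5*M*k (n(M, k) = ((5 + 0)*M)*k - 5 = (5*M)*k - 5 = 5*M*k - 5 = -5 + 5*M*k)
A(R) = 32 - 8*R
159 + A(n(-1, -5))*103 = 159 + (32 - 8*(-5 + 5*(-1)*(-5)))*103 = 159 + (32 - 8*(-5 + 25))*103 = 159 + (32 - 8*20)*103 = 159 + (32 - 160)*103 = 159 - 128*103 = 159 - 13184 = -13025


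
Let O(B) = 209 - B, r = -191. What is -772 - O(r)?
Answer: -1172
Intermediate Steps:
-772 - O(r) = -772 - (209 - 1*(-191)) = -772 - (209 + 191) = -772 - 1*400 = -772 - 400 = -1172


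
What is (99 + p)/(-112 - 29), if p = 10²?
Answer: -199/141 ≈ -1.4113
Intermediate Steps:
p = 100
(99 + p)/(-112 - 29) = (99 + 100)/(-112 - 29) = 199/(-141) = 199*(-1/141) = -199/141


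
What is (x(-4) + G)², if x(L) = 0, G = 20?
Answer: 400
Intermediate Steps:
(x(-4) + G)² = (0 + 20)² = 20² = 400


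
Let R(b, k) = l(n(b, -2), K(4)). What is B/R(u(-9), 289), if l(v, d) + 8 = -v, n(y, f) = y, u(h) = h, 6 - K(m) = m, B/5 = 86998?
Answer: 434990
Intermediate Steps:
B = 434990 (B = 5*86998 = 434990)
K(m) = 6 - m
l(v, d) = -8 - v
R(b, k) = -8 - b
B/R(u(-9), 289) = 434990/(-8 - 1*(-9)) = 434990/(-8 + 9) = 434990/1 = 434990*1 = 434990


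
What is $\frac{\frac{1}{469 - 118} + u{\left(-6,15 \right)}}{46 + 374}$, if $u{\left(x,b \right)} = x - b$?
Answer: $- \frac{737}{14742} \approx -0.049993$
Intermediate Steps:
$\frac{\frac{1}{469 - 118} + u{\left(-6,15 \right)}}{46 + 374} = \frac{\frac{1}{469 - 118} - 21}{46 + 374} = \frac{\frac{1}{351} - 21}{420} = \left(\frac{1}{351} - 21\right) \frac{1}{420} = \left(- \frac{7370}{351}\right) \frac{1}{420} = - \frac{737}{14742}$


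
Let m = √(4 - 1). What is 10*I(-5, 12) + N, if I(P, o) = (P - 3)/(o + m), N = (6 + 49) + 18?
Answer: 3111/47 + 80*√3/141 ≈ 67.174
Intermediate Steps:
m = √3 ≈ 1.7320
N = 73 (N = 55 + 18 = 73)
I(P, o) = (-3 + P)/(o + √3) (I(P, o) = (P - 3)/(o + √3) = (-3 + P)/(o + √3))
10*I(-5, 12) + N = 10*((-3 - 5)/(12 + √3)) + 73 = 10*(-8/(12 + √3)) + 73 = -80/(12 + √3) + 73 = 73 - 80/(12 + √3)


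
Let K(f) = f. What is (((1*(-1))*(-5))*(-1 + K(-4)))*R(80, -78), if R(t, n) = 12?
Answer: -300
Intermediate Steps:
(((1*(-1))*(-5))*(-1 + K(-4)))*R(80, -78) = (((1*(-1))*(-5))*(-1 - 4))*12 = (-1*(-5)*(-5))*12 = (5*(-5))*12 = -25*12 = -300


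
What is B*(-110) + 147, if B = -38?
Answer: 4327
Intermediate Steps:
B*(-110) + 147 = -38*(-110) + 147 = 4180 + 147 = 4327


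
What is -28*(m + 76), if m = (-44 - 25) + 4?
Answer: -308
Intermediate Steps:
m = -65 (m = -69 + 4 = -65)
-28*(m + 76) = -28*(-65 + 76) = -28*11 = -308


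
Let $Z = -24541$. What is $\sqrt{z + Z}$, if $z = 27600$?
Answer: $\sqrt{3059} \approx 55.308$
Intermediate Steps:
$\sqrt{z + Z} = \sqrt{27600 - 24541} = \sqrt{3059}$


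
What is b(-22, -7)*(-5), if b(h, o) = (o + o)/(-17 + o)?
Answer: -35/12 ≈ -2.9167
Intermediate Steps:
b(h, o) = 2*o/(-17 + o) (b(h, o) = (2*o)/(-17 + o) = 2*o/(-17 + o))
b(-22, -7)*(-5) = (2*(-7)/(-17 - 7))*(-5) = (2*(-7)/(-24))*(-5) = (2*(-7)*(-1/24))*(-5) = (7/12)*(-5) = -35/12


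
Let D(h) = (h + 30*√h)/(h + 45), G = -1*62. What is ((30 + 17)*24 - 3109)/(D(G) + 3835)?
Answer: -2197659989/4258531849 - 1010310*I*√62/4258531849 ≈ -0.51606 - 0.0018681*I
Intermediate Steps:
G = -62
D(h) = (h + 30*√h)/(45 + h)
((30 + 17)*24 - 3109)/(D(G) + 3835) = ((30 + 17)*24 - 3109)/((-62 + 30*√(-62))/(45 - 62) + 3835) = (47*24 - 3109)/((-62 + 30*(I*√62))/(-17) + 3835) = (1128 - 3109)/(-(-62 + 30*I*√62)/17 + 3835) = -1981/((62/17 - 30*I*√62/17) + 3835) = -1981/(65257/17 - 30*I*√62/17)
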